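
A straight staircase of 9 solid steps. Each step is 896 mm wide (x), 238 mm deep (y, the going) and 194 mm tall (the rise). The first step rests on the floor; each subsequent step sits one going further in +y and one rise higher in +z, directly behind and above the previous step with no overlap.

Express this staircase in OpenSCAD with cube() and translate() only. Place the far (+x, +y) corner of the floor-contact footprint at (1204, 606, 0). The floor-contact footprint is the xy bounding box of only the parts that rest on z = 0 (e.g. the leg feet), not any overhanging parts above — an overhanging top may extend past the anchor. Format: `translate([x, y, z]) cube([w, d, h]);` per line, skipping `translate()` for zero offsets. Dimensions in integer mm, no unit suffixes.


translate([308, 368, 0]) cube([896, 238, 194]);
translate([308, 606, 194]) cube([896, 238, 194]);
translate([308, 844, 388]) cube([896, 238, 194]);
translate([308, 1082, 582]) cube([896, 238, 194]);
translate([308, 1320, 776]) cube([896, 238, 194]);
translate([308, 1558, 970]) cube([896, 238, 194]);
translate([308, 1796, 1164]) cube([896, 238, 194]);
translate([308, 2034, 1358]) cube([896, 238, 194]);
translate([308, 2272, 1552]) cube([896, 238, 194]);


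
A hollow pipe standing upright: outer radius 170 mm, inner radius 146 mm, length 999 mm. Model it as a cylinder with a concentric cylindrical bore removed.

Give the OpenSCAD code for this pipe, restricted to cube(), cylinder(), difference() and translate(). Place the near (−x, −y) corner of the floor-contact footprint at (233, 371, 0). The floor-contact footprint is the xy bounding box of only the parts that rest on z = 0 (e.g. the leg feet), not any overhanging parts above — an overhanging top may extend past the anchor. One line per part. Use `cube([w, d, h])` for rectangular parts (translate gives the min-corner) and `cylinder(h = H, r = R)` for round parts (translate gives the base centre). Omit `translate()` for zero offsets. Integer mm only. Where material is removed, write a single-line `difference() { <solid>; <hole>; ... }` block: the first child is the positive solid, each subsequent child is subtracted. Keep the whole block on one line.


difference() { translate([403, 541, 0]) cylinder(h = 999, r = 170); translate([403, 541, 0]) cylinder(h = 999, r = 146); }


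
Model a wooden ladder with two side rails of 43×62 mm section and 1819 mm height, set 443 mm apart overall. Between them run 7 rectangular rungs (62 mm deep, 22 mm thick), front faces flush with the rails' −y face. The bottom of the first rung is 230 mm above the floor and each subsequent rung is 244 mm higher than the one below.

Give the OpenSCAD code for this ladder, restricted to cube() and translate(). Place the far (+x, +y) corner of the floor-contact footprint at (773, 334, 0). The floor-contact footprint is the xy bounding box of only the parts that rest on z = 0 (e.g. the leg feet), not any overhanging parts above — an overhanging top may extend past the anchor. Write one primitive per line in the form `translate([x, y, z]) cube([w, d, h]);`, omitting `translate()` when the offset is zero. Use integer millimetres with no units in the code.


// rung span = 443 - 2*43 = 357
// rung[k] z = 230 + k*244
translate([330, 272, 0]) cube([43, 62, 1819]);
translate([730, 272, 0]) cube([43, 62, 1819]);
translate([373, 272, 230]) cube([357, 62, 22]);
translate([373, 272, 474]) cube([357, 62, 22]);
translate([373, 272, 718]) cube([357, 62, 22]);
translate([373, 272, 962]) cube([357, 62, 22]);
translate([373, 272, 1206]) cube([357, 62, 22]);
translate([373, 272, 1450]) cube([357, 62, 22]);
translate([373, 272, 1694]) cube([357, 62, 22]);


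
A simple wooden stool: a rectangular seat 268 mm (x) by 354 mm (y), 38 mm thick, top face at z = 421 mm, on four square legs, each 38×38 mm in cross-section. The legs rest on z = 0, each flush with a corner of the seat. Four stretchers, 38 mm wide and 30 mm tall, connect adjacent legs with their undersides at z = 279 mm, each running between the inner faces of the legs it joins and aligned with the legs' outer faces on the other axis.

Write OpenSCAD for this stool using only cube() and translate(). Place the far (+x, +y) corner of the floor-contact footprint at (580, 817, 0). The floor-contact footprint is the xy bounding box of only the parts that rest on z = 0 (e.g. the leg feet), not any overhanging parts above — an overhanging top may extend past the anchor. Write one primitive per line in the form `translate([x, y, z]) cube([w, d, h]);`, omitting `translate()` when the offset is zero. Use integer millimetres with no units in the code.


translate([312, 463, 383]) cube([268, 354, 38]);
translate([312, 463, 0]) cube([38, 38, 383]);
translate([542, 463, 0]) cube([38, 38, 383]);
translate([312, 779, 0]) cube([38, 38, 383]);
translate([542, 779, 0]) cube([38, 38, 383]);
translate([350, 463, 279]) cube([192, 38, 30]);
translate([350, 779, 279]) cube([192, 38, 30]);
translate([312, 501, 279]) cube([38, 278, 30]);
translate([542, 501, 279]) cube([38, 278, 30]);


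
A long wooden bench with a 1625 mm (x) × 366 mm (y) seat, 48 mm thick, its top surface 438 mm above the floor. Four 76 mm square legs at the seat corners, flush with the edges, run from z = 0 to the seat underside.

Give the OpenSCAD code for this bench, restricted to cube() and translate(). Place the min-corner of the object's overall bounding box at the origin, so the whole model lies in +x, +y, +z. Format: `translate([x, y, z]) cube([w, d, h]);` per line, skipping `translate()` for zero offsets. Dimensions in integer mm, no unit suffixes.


// leg_h = 438 − 48 = 390
translate([0, 0, 390]) cube([1625, 366, 48]);
cube([76, 76, 390]);
translate([0, 290, 0]) cube([76, 76, 390]);
translate([1549, 0, 0]) cube([76, 76, 390]);
translate([1549, 290, 0]) cube([76, 76, 390]);


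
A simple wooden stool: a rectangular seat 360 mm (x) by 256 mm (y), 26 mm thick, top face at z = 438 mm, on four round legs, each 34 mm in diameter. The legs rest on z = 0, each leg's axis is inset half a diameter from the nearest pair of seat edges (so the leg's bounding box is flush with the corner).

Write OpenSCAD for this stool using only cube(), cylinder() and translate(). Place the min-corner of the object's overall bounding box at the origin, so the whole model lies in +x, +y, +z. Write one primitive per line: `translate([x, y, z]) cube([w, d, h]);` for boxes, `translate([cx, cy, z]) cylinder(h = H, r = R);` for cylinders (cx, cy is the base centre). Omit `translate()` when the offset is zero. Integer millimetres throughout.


// leg_h = 438 - 26 = 412
translate([0, 0, 412]) cube([360, 256, 26]);
translate([17, 17, 0]) cylinder(h = 412, r = 17);
translate([343, 17, 0]) cylinder(h = 412, r = 17);
translate([17, 239, 0]) cylinder(h = 412, r = 17);
translate([343, 239, 0]) cylinder(h = 412, r = 17);


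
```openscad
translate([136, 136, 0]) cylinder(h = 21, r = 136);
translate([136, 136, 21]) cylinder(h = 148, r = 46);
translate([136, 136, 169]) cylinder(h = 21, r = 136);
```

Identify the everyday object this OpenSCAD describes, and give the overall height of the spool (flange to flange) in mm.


A spool. The overall height is 190 mm.

Three coaxial cylinders, large–small–large — a spool. Two 21 mm flanges and a 148 mm core give 21 + 148 + 21 = 190 mm.


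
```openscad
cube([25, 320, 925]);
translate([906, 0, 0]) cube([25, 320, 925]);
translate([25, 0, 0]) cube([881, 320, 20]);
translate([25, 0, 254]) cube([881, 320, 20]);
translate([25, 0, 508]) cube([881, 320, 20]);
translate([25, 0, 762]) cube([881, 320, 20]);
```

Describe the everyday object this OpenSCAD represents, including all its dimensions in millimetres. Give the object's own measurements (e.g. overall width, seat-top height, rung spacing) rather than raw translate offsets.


An open bookshelf. Two side panels, each 25 mm thick, 320 mm deep and 925 mm tall, stand 931 mm apart (outside-to-outside). Between them sit 4 shelves, each 20 mm thick and 320 mm deep, spanning the full gap between the sides. The bottom shelf rests on the floor (its underside at z = 0) and the clear gap between one shelf's top and the next shelf's underside is 234 mm.


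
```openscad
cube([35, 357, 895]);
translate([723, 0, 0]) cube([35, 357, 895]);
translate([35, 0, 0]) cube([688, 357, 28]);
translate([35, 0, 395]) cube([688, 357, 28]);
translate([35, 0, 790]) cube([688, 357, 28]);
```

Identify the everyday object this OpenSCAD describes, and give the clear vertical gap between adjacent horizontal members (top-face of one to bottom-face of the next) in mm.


A bookshelf. The clear shelf gap is 367 mm.

Two tall side panels with 3 horizontal boards between them — a bookshelf. The first two shelf undersides are at z = 0 and z = 395; with shelf thickness 28, the clear gap is 395 − 0 − 28 = 367 mm.


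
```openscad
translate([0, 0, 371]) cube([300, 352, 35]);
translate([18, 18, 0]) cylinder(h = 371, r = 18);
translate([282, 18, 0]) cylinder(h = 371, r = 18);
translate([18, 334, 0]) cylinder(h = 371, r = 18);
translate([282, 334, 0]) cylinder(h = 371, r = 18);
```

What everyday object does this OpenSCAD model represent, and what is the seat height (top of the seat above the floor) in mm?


A stool. The seat height is 406 mm.

A 300×352×35 slab at z = 371 on four corner cylinders — a stool. The seat top is 371 + 35 = 406 mm.


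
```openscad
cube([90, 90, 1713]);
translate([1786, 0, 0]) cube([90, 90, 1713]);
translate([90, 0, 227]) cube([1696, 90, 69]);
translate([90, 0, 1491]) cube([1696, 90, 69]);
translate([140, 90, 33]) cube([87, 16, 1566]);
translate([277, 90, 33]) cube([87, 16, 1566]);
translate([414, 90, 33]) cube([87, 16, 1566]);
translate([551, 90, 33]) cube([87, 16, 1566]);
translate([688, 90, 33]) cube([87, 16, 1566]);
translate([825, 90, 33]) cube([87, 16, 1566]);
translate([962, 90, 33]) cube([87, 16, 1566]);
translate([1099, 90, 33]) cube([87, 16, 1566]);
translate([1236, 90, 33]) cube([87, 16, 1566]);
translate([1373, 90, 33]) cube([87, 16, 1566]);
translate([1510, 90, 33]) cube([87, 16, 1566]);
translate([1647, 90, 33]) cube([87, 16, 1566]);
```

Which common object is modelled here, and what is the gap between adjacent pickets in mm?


A fence section. The picket gap is 50 mm.

Two posts, two rails, 12 pickets — a fence section. Span 1696 mm holds 12 pickets of 87 mm with 13 equal gaps: ⌊(1696 − 12·87) / 13⌋ = 50 mm.


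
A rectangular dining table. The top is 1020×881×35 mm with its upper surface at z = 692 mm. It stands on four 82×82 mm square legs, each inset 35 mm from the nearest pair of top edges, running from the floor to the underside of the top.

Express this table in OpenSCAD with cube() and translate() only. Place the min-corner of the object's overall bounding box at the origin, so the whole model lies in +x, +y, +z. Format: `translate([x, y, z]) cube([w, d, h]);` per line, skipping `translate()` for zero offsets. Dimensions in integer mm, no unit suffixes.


translate([0, 0, 657]) cube([1020, 881, 35]);
translate([35, 35, 0]) cube([82, 82, 657]);
translate([903, 35, 0]) cube([82, 82, 657]);
translate([35, 764, 0]) cube([82, 82, 657]);
translate([903, 764, 0]) cube([82, 82, 657]);


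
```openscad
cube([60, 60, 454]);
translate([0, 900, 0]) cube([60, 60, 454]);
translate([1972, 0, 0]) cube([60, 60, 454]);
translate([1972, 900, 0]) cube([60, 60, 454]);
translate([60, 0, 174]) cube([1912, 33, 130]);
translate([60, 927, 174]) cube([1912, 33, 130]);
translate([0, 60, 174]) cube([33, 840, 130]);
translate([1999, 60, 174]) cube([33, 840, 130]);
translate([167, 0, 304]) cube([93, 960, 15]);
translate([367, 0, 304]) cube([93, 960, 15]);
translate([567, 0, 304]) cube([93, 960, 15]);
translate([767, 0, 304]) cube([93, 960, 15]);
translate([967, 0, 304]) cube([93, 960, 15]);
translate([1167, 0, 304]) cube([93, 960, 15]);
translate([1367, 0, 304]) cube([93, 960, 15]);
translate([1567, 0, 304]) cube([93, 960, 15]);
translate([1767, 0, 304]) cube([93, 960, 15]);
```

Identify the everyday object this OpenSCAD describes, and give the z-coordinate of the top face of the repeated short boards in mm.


A bed frame. The slat-top height is 319 mm.

Four posts, four rails, and a row of slats — a bed frame. Slats sit on the rails at z = 174 + 130 = 304; with slat thickness 15, the top is 319 mm.


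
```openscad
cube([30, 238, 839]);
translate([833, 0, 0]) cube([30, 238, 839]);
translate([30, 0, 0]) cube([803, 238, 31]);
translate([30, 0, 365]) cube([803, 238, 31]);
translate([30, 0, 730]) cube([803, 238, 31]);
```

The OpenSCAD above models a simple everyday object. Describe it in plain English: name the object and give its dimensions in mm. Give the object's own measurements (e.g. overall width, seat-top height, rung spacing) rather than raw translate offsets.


An open bookshelf. Two side panels, each 30 mm thick, 238 mm deep and 839 mm tall, stand 863 mm apart (outside-to-outside). Between them sit 3 shelves, each 31 mm thick and 238 mm deep, spanning the full gap between the sides. The bottom shelf rests on the floor (its underside at z = 0) and the clear gap between one shelf's top and the next shelf's underside is 334 mm.


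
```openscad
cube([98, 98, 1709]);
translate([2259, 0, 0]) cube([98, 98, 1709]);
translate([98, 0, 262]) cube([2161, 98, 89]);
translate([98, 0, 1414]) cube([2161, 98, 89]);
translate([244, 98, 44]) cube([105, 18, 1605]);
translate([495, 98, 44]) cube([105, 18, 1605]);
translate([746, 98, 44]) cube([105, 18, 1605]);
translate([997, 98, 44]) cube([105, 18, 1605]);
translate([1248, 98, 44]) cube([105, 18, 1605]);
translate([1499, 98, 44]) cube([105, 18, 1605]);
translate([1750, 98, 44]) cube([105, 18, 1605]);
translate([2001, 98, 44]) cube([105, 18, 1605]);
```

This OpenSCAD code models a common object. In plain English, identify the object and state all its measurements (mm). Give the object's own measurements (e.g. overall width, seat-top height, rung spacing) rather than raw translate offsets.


A fence section. Two 98×98 mm posts, 1709 mm tall, stand on the floor with a clear span of 2161 mm between their inner faces. Two horizontal rails of 98×89 mm section span the gap between the posts with their undersides at z = 262 mm and z = 1414 mm, flush with the posts' −y face. 8 pickets, each 105 mm wide, 18 mm thick and 1605 mm tall, are fixed to the +y face of the rails with their bottoms at z = 44 mm, spaced across the span with a 146 mm gap after the −x post and between neighbouring pickets, with 153 mm left before the +x post.


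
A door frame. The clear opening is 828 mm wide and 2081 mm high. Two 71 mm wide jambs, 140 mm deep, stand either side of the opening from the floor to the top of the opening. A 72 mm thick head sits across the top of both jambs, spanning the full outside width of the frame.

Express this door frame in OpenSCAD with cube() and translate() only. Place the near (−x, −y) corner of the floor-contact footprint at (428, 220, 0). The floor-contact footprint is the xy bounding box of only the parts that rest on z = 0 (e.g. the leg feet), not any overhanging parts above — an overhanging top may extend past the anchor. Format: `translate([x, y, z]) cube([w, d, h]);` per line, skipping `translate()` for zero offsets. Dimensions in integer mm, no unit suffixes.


translate([428, 220, 0]) cube([71, 140, 2081]);
translate([1327, 220, 0]) cube([71, 140, 2081]);
translate([428, 220, 2081]) cube([970, 140, 72]);


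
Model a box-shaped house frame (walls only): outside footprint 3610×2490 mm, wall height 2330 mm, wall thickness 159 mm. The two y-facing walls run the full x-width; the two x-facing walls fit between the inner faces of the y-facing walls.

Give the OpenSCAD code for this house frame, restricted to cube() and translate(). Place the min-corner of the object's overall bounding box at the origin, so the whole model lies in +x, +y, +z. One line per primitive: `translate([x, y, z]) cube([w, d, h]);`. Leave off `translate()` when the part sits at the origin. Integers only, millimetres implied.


cube([3610, 159, 2330]);
translate([0, 2331, 0]) cube([3610, 159, 2330]);
translate([0, 159, 0]) cube([159, 2172, 2330]);
translate([3451, 159, 0]) cube([159, 2172, 2330]);


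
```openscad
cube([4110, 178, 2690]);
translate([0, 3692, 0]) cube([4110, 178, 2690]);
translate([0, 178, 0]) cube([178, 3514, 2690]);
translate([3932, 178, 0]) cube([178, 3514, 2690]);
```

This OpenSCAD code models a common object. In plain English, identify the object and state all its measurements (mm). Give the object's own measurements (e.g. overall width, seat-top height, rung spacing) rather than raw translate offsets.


The wall frame of a small rectangular building: four walls, each 2690 mm tall and 178 mm thick, enclosing a footprint 4110 mm (x) by 3870 mm (y) outside-to-outside, with no floor or roof. The front and back walls (the −y and +y sides) span the full width; the two side walls fit between them.


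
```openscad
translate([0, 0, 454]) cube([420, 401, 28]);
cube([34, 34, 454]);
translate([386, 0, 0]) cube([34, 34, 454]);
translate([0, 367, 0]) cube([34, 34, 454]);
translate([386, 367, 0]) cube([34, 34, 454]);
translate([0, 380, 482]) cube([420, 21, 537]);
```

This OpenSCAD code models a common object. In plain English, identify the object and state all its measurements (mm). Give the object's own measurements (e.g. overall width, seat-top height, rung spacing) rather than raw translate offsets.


A chair. The seat is a 420×401×28 mm slab with its top at z = 482 mm, on four 34×34 mm corner legs (flush with the seat edges, standing on z = 0). A flat backrest 21 mm thick, 537 mm tall, spans the full seat width and rises from the seat top along its +y edge, rear face flush with the rear of the seat.


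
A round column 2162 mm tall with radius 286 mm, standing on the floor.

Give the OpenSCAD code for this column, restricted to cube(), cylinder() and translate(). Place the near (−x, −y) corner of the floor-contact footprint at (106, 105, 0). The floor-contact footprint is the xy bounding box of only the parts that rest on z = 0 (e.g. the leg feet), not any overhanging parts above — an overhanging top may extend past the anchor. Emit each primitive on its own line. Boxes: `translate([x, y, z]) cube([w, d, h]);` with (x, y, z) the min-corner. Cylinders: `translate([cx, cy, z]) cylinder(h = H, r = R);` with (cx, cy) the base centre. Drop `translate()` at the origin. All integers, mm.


translate([392, 391, 0]) cylinder(h = 2162, r = 286);


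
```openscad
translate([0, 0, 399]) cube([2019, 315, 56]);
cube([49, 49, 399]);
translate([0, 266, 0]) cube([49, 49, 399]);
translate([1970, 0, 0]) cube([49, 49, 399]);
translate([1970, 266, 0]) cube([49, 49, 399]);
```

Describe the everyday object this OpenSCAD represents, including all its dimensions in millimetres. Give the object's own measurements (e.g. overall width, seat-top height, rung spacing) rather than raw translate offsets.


A bench: a 2019×315 mm seat slab, 56 mm thick, top at z = 455 mm, on four 49×49 mm square legs flush with the seat corners and standing on z = 0.


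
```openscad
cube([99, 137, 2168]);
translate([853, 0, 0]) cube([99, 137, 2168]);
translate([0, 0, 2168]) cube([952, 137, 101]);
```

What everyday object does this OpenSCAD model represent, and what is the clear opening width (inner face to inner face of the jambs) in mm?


A door frame. The clear opening width is 754 mm.

Two 2168 mm tall posts with a header on top — a door frame. The left jamb is 99 mm wide at x = 0; the right jamb starts at x = 853. The clear opening is 853 − 99 = 754 mm.


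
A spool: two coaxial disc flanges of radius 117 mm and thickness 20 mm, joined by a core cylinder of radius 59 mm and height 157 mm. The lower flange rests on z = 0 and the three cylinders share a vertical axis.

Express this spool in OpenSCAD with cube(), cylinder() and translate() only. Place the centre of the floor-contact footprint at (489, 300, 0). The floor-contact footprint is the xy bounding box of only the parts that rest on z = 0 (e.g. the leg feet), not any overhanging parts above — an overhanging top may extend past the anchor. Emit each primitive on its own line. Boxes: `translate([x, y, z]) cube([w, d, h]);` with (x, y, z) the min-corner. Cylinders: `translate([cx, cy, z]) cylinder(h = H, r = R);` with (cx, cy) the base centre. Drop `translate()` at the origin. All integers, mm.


translate([489, 300, 0]) cylinder(h = 20, r = 117);
translate([489, 300, 20]) cylinder(h = 157, r = 59);
translate([489, 300, 177]) cylinder(h = 20, r = 117);


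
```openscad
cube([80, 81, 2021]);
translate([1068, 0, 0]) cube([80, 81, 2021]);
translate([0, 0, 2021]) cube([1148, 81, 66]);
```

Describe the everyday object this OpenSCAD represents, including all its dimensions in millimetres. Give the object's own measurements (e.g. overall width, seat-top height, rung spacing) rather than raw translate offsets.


A door frame. The clear opening is 988 mm wide and 2021 mm high. Two 80 mm wide jambs, 81 mm deep, stand either side of the opening from the floor to the top of the opening. A 66 mm thick head sits across the top of both jambs, spanning the full outside width of the frame.


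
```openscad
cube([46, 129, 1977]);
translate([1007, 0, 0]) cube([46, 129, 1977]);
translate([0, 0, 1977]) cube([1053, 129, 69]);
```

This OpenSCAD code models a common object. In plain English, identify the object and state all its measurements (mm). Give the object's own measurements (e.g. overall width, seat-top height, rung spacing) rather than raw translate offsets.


A door frame. The clear opening is 961 mm wide and 1977 mm high. Two 46 mm wide jambs, 129 mm deep, stand either side of the opening from the floor to the top of the opening. A 69 mm thick head sits across the top of both jambs, spanning the full outside width of the frame.


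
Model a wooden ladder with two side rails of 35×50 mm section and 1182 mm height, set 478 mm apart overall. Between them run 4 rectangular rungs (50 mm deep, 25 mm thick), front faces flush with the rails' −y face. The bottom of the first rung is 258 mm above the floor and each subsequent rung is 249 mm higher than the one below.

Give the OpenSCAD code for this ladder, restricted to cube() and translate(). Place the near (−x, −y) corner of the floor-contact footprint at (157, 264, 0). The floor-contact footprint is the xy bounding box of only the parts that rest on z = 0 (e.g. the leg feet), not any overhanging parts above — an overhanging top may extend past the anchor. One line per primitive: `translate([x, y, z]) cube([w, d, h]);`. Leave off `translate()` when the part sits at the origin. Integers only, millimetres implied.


// rung span = 478 - 2*35 = 408
// rung[k] z = 258 + k*249
translate([157, 264, 0]) cube([35, 50, 1182]);
translate([600, 264, 0]) cube([35, 50, 1182]);
translate([192, 264, 258]) cube([408, 50, 25]);
translate([192, 264, 507]) cube([408, 50, 25]);
translate([192, 264, 756]) cube([408, 50, 25]);
translate([192, 264, 1005]) cube([408, 50, 25]);


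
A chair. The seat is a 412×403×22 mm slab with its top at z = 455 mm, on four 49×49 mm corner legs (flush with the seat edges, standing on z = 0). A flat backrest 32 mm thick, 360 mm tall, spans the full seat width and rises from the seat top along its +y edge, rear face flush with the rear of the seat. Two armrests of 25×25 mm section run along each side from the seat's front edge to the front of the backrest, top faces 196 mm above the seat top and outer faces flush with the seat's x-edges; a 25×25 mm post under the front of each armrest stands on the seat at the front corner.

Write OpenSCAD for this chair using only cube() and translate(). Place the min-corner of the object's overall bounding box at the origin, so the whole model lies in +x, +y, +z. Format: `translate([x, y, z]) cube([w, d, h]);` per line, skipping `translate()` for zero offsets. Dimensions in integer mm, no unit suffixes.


// leg_h = 455 - 22 = 433
// arm post h = 196 - 25 = 171
translate([0, 0, 433]) cube([412, 403, 22]);
cube([49, 49, 433]);
translate([363, 0, 0]) cube([49, 49, 433]);
translate([0, 354, 0]) cube([49, 49, 433]);
translate([363, 354, 0]) cube([49, 49, 433]);
translate([0, 371, 455]) cube([412, 32, 360]);
translate([0, 0, 626]) cube([25, 371, 25]);
translate([387, 0, 626]) cube([25, 371, 25]);
translate([0, 0, 455]) cube([25, 25, 171]);
translate([387, 0, 455]) cube([25, 25, 171]);


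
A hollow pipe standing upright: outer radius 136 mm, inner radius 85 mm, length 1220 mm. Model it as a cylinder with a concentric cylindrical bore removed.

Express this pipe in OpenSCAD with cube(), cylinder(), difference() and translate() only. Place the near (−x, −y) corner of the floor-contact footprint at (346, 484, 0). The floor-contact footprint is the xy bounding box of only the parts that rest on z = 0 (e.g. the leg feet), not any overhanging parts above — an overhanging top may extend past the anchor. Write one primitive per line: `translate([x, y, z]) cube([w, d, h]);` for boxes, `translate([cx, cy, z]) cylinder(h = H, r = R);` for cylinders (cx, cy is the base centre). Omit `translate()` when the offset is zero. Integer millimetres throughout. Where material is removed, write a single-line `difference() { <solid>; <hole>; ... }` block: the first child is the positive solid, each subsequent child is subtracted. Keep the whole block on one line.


difference() { translate([482, 620, 0]) cylinder(h = 1220, r = 136); translate([482, 620, 0]) cylinder(h = 1220, r = 85); }


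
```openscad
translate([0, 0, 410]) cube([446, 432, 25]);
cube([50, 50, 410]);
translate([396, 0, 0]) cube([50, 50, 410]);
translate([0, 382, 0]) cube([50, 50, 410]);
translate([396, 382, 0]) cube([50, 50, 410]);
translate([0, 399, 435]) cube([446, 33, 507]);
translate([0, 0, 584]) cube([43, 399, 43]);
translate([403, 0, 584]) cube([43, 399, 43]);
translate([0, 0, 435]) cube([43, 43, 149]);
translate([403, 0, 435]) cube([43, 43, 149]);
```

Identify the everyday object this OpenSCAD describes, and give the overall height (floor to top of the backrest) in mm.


A chair. The overall height is 942 mm.

A slab on four corner posts with a tall panel at the back — a chair. The seat slab sits at z = 410 with thickness 25, and the 507 mm backrest starts at the seat top, so the overall height is 410 + 25 + 507 = 942 mm.


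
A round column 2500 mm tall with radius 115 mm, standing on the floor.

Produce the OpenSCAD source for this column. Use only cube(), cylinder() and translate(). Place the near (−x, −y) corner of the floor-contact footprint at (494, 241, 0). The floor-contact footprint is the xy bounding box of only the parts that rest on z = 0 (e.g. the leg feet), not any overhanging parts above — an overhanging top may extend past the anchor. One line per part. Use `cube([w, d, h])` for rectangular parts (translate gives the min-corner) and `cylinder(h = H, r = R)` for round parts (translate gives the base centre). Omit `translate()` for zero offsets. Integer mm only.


translate([609, 356, 0]) cylinder(h = 2500, r = 115);


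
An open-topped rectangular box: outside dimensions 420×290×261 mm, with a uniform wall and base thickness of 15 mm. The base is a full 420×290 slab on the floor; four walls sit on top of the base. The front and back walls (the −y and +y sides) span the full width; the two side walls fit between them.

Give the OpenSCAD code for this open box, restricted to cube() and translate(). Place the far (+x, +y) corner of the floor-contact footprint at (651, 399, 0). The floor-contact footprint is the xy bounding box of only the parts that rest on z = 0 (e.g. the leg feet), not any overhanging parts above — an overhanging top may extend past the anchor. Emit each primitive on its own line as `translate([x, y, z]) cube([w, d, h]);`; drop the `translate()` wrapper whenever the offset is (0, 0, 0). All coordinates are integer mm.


translate([231, 109, 0]) cube([420, 290, 15]);
translate([231, 109, 15]) cube([420, 15, 246]);
translate([231, 384, 15]) cube([420, 15, 246]);
translate([231, 124, 15]) cube([15, 260, 246]);
translate([636, 124, 15]) cube([15, 260, 246]);


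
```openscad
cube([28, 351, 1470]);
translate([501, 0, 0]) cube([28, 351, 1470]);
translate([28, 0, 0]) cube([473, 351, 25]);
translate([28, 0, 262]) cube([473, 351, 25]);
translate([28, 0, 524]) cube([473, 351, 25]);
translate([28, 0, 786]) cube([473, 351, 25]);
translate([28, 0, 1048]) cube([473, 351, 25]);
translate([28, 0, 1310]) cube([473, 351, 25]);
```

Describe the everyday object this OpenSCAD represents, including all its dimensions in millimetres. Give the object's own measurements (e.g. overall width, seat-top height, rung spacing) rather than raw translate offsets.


An open bookshelf. Two side panels, each 28 mm thick, 351 mm deep and 1470 mm tall, stand 529 mm apart (outside-to-outside). Between them sit 6 shelves, each 25 mm thick and 351 mm deep, spanning the full gap between the sides. The bottom shelf rests on the floor (its underside at z = 0) and the clear gap between one shelf's top and the next shelf's underside is 237 mm.


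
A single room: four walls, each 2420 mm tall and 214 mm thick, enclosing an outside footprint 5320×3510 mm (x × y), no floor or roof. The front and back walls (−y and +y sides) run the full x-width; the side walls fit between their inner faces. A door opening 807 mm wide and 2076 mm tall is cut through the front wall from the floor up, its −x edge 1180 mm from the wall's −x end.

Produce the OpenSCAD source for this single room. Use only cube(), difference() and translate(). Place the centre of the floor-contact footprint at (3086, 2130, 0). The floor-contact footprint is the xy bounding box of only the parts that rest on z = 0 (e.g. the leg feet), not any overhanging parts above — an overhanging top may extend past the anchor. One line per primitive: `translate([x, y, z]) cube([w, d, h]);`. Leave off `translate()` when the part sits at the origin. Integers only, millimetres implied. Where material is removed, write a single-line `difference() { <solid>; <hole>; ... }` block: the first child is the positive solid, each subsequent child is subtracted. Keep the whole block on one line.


difference() { translate([426, 375, 0]) cube([5320, 214, 2420]); translate([1606, 375, 0]) cube([807, 214, 2076]); }
translate([426, 3671, 0]) cube([5320, 214, 2420]);
translate([426, 589, 0]) cube([214, 3082, 2420]);
translate([5532, 589, 0]) cube([214, 3082, 2420]);


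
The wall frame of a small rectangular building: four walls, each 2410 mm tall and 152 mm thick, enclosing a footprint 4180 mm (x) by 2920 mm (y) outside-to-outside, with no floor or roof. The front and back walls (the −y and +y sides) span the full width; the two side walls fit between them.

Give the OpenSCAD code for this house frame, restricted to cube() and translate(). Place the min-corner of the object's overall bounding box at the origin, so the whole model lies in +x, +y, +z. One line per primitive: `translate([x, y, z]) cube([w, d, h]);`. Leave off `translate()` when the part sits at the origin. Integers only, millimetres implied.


cube([4180, 152, 2410]);
translate([0, 2768, 0]) cube([4180, 152, 2410]);
translate([0, 152, 0]) cube([152, 2616, 2410]);
translate([4028, 152, 0]) cube([152, 2616, 2410]);


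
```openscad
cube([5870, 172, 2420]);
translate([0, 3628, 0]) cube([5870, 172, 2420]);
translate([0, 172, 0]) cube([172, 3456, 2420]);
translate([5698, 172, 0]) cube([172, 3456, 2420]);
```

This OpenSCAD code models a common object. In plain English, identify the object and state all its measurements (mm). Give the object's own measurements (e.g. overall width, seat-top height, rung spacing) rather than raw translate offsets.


The wall frame of a small rectangular building: four walls, each 2420 mm tall and 172 mm thick, enclosing a footprint 5870 mm (x) by 3800 mm (y) outside-to-outside, with no floor or roof. The front and back walls (the −y and +y sides) span the full width; the two side walls fit between them.


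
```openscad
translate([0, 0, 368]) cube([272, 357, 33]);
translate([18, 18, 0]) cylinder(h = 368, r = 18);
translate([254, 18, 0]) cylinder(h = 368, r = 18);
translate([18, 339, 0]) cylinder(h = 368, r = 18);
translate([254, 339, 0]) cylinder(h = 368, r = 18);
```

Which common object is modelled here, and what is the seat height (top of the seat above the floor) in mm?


A stool. The seat height is 401 mm.

A 272×357×33 slab at z = 368 on four corner cylinders — a stool. The seat top is 368 + 33 = 401 mm.


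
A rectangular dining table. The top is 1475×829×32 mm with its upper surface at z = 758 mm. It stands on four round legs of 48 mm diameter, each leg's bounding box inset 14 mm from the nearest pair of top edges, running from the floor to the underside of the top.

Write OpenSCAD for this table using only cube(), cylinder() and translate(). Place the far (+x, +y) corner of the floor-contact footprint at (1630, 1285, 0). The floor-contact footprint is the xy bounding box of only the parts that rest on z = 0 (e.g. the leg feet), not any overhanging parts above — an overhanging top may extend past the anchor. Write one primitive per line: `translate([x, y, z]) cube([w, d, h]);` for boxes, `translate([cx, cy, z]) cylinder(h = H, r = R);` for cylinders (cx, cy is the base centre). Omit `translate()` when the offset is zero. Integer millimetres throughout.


translate([169, 470, 726]) cube([1475, 829, 32]);
translate([207, 508, 0]) cylinder(h = 726, r = 24);
translate([1606, 508, 0]) cylinder(h = 726, r = 24);
translate([207, 1261, 0]) cylinder(h = 726, r = 24);
translate([1606, 1261, 0]) cylinder(h = 726, r = 24);


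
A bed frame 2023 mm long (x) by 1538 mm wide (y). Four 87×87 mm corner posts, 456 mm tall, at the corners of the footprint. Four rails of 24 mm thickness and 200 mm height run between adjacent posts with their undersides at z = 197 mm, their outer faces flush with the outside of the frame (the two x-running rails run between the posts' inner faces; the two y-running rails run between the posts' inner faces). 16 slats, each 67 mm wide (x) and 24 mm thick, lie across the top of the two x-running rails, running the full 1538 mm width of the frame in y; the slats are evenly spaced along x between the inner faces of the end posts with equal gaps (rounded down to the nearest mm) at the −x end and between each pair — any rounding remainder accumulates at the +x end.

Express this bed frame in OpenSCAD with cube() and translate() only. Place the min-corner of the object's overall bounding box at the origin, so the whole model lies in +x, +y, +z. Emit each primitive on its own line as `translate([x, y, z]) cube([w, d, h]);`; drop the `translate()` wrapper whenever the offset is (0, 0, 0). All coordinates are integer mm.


cube([87, 87, 456]);
translate([0, 1451, 0]) cube([87, 87, 456]);
translate([1936, 0, 0]) cube([87, 87, 456]);
translate([1936, 1451, 0]) cube([87, 87, 456]);
translate([87, 0, 197]) cube([1849, 24, 200]);
translate([87, 1514, 197]) cube([1849, 24, 200]);
translate([0, 87, 197]) cube([24, 1364, 200]);
translate([1999, 87, 197]) cube([24, 1364, 200]);
translate([132, 0, 397]) cube([67, 1538, 24]);
translate([244, 0, 397]) cube([67, 1538, 24]);
translate([356, 0, 397]) cube([67, 1538, 24]);
translate([468, 0, 397]) cube([67, 1538, 24]);
translate([580, 0, 397]) cube([67, 1538, 24]);
translate([692, 0, 397]) cube([67, 1538, 24]);
translate([804, 0, 397]) cube([67, 1538, 24]);
translate([916, 0, 397]) cube([67, 1538, 24]);
translate([1028, 0, 397]) cube([67, 1538, 24]);
translate([1140, 0, 397]) cube([67, 1538, 24]);
translate([1252, 0, 397]) cube([67, 1538, 24]);
translate([1364, 0, 397]) cube([67, 1538, 24]);
translate([1476, 0, 397]) cube([67, 1538, 24]);
translate([1588, 0, 397]) cube([67, 1538, 24]);
translate([1700, 0, 397]) cube([67, 1538, 24]);
translate([1812, 0, 397]) cube([67, 1538, 24]);


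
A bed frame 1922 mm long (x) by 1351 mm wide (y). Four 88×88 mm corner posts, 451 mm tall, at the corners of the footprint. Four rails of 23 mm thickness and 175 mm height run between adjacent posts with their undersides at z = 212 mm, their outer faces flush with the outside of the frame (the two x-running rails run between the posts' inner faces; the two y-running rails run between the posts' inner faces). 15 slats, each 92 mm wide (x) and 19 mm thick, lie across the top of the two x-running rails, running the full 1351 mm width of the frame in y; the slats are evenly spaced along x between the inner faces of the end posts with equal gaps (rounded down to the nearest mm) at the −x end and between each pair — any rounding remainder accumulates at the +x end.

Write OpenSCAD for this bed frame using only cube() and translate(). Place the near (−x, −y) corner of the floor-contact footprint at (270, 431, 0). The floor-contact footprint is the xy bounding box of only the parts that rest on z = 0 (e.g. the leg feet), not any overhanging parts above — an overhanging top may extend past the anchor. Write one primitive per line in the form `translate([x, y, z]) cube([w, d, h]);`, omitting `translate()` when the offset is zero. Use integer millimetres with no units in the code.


translate([270, 431, 0]) cube([88, 88, 451]);
translate([270, 1694, 0]) cube([88, 88, 451]);
translate([2104, 431, 0]) cube([88, 88, 451]);
translate([2104, 1694, 0]) cube([88, 88, 451]);
translate([358, 431, 212]) cube([1746, 23, 175]);
translate([358, 1759, 212]) cube([1746, 23, 175]);
translate([270, 519, 212]) cube([23, 1175, 175]);
translate([2169, 519, 212]) cube([23, 1175, 175]);
translate([380, 431, 387]) cube([92, 1351, 19]);
translate([494, 431, 387]) cube([92, 1351, 19]);
translate([608, 431, 387]) cube([92, 1351, 19]);
translate([722, 431, 387]) cube([92, 1351, 19]);
translate([836, 431, 387]) cube([92, 1351, 19]);
translate([950, 431, 387]) cube([92, 1351, 19]);
translate([1064, 431, 387]) cube([92, 1351, 19]);
translate([1178, 431, 387]) cube([92, 1351, 19]);
translate([1292, 431, 387]) cube([92, 1351, 19]);
translate([1406, 431, 387]) cube([92, 1351, 19]);
translate([1520, 431, 387]) cube([92, 1351, 19]);
translate([1634, 431, 387]) cube([92, 1351, 19]);
translate([1748, 431, 387]) cube([92, 1351, 19]);
translate([1862, 431, 387]) cube([92, 1351, 19]);
translate([1976, 431, 387]) cube([92, 1351, 19]);


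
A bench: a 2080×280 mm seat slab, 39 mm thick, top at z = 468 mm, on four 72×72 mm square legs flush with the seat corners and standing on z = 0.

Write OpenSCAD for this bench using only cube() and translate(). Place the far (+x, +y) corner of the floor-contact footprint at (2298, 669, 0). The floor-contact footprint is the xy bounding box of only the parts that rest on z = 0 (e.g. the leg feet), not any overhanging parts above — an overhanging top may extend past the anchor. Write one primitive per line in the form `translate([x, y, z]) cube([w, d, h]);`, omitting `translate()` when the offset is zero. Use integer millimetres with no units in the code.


translate([218, 389, 429]) cube([2080, 280, 39]);
translate([218, 389, 0]) cube([72, 72, 429]);
translate([218, 597, 0]) cube([72, 72, 429]);
translate([2226, 389, 0]) cube([72, 72, 429]);
translate([2226, 597, 0]) cube([72, 72, 429]);


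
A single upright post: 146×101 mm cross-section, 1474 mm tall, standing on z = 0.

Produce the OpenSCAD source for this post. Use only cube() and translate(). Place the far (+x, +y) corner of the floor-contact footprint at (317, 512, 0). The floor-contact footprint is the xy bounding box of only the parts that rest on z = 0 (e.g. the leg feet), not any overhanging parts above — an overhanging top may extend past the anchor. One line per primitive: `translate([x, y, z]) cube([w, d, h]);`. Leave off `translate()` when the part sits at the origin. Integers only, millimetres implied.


translate([171, 411, 0]) cube([146, 101, 1474]);


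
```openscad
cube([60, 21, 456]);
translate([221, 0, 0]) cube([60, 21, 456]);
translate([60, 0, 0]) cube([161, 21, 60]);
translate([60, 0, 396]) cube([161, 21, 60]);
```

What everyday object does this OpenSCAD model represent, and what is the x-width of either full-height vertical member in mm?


A picture frame. The border width is 60 mm.

Four thin pieces enclosing a rectangular opening — a picture frame. The two full-height stiles are 456 mm tall; the top rail sits at z = 396 and is 60 mm tall, so the border above the opening is 456 − 396 = 60 mm, matching the stile x-width.
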